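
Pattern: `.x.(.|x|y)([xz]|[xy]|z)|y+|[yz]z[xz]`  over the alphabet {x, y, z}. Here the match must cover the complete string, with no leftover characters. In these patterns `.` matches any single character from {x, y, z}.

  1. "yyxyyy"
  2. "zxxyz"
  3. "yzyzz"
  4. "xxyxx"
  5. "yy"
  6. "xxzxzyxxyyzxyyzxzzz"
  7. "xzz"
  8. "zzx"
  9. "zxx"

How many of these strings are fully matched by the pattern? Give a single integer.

4

1. "yyxyyy" → no match
2. "zxxyz" → match
3. "yzyzz" → no match
4. "xxyxx" → match
5. "yy" → match
6 → no match
7. "xzz" → no match
8. "zzx" → match
9. "zxx" → no match
Total matched: 4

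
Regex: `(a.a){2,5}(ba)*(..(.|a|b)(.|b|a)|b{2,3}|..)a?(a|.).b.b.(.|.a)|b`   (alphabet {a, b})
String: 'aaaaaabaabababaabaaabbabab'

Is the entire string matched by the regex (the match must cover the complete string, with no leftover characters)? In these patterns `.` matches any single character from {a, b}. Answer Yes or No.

No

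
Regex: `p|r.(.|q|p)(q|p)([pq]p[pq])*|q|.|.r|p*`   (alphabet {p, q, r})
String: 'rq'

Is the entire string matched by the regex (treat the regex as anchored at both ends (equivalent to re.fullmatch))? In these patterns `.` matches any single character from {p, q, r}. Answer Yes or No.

No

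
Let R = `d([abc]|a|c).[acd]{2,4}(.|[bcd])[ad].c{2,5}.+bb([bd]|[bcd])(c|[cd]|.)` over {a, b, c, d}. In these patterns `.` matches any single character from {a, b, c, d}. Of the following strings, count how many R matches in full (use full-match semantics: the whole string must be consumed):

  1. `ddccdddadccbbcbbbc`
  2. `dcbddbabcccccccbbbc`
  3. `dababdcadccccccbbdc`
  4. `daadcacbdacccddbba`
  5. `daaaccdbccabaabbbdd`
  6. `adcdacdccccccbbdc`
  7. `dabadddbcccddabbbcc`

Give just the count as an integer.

3

1 → no match
2 → match
3 → no match
4 → no match
5 → match
6 → no match — must start with `d`
7 → match
Total matched: 3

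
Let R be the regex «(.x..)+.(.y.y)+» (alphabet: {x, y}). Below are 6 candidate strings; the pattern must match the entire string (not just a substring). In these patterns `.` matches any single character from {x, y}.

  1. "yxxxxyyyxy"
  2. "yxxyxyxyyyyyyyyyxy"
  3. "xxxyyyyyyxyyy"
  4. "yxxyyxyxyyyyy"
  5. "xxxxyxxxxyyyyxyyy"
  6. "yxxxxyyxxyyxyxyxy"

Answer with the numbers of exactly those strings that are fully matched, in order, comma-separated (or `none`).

1 → no match
2 → no match
3 → match
4 → match
5 → match
6 → no match

3, 4, 5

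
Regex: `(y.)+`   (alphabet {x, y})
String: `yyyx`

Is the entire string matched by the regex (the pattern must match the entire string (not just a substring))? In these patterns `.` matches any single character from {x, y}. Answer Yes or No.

Yes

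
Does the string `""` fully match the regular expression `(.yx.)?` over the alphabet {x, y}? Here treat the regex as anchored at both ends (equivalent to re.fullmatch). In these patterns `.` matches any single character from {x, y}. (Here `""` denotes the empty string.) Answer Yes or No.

Yes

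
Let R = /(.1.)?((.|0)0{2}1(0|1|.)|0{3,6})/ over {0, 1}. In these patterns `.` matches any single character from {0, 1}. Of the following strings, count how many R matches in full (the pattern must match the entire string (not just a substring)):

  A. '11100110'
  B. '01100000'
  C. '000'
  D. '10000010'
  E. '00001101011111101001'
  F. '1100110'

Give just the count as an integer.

2

A → no match
B → match
C → match
D → no match
E → no match
F → no match
Total matched: 2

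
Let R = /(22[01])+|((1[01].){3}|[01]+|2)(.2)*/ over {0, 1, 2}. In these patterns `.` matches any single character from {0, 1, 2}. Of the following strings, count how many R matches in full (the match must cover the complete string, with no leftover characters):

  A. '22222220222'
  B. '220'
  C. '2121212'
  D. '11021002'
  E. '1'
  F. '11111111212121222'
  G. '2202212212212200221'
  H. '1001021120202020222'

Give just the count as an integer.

A → match
B → match
C → match
D → no match
E → match
F → match
G → no match
H → match
Total matched: 6

6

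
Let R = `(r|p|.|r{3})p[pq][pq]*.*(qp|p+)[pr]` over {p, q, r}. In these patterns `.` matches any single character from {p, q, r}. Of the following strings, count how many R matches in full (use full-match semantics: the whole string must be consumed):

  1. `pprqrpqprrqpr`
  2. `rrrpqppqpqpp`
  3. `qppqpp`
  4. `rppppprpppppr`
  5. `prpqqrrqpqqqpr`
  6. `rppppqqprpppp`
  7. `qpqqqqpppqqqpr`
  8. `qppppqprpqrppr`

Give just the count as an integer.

6

1 → no match
2. `rrrpqppqpqpp` → match
3. `qppqpp` → match
4 → match
5 → no match
6 → match
7 → match
8 → match
Total matched: 6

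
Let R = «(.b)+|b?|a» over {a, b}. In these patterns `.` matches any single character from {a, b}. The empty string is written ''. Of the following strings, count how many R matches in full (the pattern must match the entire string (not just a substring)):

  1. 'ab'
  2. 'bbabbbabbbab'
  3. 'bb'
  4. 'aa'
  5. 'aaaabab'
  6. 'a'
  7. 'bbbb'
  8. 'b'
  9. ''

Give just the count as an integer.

1 → match
2 → match
3 → match
4 → no match
5 → no match
6 → match
7 → match
8 → match
9 → match
Total matched: 7

7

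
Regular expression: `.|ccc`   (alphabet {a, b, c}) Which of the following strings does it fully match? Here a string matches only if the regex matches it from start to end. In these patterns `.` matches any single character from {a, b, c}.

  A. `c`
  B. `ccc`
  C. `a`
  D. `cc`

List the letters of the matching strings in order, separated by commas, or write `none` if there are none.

A → match
B → match
C → match
D → no match

A, B, C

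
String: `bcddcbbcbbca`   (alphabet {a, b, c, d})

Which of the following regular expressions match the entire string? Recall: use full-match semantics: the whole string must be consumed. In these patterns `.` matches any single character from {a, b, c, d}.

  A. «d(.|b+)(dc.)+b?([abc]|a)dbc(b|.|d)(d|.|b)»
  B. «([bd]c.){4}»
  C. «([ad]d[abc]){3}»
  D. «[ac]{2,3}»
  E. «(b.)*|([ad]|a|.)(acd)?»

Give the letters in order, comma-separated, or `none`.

B

A → no match — must start with `d`
B → match
C → no match
D → no match
E → no match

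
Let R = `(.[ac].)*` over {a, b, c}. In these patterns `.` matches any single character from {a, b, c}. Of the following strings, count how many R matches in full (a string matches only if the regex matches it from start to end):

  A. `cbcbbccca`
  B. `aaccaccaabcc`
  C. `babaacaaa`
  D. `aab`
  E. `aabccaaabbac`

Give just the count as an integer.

4

A → no match
B → match
C → match
D → match
E → match
Total matched: 4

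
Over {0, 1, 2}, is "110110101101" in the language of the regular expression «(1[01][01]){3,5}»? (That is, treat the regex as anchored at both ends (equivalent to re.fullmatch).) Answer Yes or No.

Yes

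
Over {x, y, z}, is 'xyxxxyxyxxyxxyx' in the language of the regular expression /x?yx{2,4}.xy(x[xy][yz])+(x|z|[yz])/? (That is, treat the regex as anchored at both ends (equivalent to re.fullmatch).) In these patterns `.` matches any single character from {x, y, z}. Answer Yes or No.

Yes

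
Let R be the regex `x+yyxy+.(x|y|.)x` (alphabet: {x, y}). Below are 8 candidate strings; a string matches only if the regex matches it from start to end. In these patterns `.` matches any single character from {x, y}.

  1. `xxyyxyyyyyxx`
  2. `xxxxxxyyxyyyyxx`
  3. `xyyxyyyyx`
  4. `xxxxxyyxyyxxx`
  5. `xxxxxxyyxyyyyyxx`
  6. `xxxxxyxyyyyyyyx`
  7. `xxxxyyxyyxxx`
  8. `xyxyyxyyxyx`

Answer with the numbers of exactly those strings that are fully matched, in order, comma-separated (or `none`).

1 → match
2 → match
3 → match
4 → match
5 → match
6 → no match
7 → match
8 → no match

1, 2, 3, 4, 5, 7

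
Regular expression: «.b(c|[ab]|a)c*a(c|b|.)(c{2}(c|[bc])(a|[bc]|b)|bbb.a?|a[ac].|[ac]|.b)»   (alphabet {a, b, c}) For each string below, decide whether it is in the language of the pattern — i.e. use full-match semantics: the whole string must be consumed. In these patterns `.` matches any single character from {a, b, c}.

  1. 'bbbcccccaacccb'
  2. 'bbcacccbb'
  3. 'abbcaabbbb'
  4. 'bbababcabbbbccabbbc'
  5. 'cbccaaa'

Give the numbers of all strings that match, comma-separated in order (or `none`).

1 → match
2 → match
3 → match
4 → no match
5 → match

1, 2, 3, 5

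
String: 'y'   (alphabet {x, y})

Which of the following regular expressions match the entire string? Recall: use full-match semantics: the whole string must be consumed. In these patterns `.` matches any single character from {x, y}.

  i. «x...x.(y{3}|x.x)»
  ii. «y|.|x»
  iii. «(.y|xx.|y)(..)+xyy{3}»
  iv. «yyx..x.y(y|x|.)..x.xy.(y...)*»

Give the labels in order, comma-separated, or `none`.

ii

i → no match — must start with 'x'
ii → match
iii → no match
iv → no match — must start with 'yyx'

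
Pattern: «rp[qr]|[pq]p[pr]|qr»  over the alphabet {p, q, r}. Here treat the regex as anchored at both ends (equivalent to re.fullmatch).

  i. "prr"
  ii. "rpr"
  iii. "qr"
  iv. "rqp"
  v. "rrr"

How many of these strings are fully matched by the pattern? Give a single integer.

2

i → no match
ii → match
iii → match
iv → no match
v → no match
Total matched: 2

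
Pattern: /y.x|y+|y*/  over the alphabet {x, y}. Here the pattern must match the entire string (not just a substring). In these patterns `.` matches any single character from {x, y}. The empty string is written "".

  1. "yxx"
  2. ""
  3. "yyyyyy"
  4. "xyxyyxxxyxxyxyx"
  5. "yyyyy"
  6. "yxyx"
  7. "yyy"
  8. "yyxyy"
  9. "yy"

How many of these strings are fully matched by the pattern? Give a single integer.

1 → match
2 → match
3 → match
4 → no match
5 → match
6 → no match
7 → match
8 → no match
9 → match
Total matched: 6

6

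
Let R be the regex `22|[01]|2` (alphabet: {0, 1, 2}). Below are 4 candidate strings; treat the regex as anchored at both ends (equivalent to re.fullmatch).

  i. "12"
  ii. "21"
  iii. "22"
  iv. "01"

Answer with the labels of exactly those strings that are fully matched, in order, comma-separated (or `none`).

i → no match
ii → no match
iii → match
iv → no match

iii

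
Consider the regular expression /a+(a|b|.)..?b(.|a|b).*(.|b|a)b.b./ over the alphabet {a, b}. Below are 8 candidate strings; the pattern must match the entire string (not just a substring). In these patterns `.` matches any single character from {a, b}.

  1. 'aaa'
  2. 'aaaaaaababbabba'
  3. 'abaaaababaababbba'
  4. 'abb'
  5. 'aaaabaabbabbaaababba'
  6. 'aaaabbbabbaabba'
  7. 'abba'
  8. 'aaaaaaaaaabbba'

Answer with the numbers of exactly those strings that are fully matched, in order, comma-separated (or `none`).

none

1 → no match
2 → no match
3 → no match
4 → no match
5 → no match
6 → no match
7 → no match
8 → no match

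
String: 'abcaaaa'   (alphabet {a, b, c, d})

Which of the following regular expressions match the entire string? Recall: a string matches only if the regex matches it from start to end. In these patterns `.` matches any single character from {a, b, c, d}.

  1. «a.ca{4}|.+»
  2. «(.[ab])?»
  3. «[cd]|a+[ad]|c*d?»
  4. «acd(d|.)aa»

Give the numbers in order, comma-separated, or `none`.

1 → match
2 → no match
3 → no match
4 → no match — must start with 'acd'

1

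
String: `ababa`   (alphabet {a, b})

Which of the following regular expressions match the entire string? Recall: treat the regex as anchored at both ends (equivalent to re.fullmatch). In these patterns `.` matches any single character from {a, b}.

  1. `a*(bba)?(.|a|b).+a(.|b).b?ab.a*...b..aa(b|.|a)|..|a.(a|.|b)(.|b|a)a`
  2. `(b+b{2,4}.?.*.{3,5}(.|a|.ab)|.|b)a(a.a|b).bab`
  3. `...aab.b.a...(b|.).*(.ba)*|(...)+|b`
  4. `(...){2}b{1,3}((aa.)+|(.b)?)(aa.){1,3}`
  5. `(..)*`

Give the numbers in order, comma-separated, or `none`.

1 → match
2 → no match — must end with `bab`
3 → no match
4 → no match
5 → no match

1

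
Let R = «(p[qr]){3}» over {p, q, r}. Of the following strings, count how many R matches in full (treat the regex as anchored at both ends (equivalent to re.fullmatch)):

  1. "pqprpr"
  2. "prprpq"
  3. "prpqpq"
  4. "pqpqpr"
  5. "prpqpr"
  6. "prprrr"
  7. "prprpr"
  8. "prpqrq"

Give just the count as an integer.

1 → match
2 → match
3 → match
4 → match
5 → match
6 → no match
7 → match
8 → no match
Total matched: 6

6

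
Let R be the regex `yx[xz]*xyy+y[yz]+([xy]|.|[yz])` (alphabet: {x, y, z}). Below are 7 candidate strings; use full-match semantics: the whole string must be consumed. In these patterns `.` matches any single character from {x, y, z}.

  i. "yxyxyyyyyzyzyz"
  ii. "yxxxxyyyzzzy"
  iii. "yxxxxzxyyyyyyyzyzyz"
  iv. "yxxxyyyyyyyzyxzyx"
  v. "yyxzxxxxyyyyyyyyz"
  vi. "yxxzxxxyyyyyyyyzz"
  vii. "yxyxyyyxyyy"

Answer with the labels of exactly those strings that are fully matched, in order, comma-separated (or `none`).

i → no match
ii → match
iii → match
iv → no match
v → no match — must start with "yx"
vi → match
vii → no match

ii, iii, vi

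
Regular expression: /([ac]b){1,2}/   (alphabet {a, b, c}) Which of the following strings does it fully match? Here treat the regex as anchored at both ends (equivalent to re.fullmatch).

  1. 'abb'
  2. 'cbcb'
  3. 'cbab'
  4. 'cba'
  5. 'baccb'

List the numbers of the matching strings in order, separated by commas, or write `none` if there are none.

2, 3

1 → no match
2 → match
3 → match
4 → no match — must end with 'b'
5 → no match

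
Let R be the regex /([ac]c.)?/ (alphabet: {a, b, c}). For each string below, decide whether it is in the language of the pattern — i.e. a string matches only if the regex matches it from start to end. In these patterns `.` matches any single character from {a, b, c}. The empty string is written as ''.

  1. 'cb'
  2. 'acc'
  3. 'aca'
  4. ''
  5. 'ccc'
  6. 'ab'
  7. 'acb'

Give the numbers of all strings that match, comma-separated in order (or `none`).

2, 3, 4, 5, 7

1 → no match
2 → match
3 → match
4 → match
5 → match
6 → no match
7 → match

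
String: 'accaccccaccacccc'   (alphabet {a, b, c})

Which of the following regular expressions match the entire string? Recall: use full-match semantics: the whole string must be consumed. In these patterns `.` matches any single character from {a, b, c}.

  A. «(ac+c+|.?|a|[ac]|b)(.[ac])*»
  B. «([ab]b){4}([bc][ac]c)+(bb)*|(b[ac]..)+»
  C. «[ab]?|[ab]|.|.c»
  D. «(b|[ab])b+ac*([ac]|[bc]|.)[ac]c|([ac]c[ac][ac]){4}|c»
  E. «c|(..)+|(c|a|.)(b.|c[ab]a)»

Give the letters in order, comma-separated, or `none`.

A → match
B → no match
C → no match
D → match
E → match

A, D, E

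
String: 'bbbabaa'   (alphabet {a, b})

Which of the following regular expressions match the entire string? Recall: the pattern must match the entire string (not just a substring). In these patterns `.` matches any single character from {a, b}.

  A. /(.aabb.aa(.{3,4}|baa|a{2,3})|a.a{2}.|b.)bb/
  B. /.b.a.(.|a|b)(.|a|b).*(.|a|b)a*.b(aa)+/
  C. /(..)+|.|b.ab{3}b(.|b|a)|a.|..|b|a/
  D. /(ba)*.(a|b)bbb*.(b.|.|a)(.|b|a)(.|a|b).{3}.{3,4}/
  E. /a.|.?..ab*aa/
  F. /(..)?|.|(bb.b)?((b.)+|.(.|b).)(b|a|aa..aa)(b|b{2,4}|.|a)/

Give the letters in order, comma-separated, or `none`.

A → no match — must end with 'bb'
B → no match
C → no match
D → no match
E → match
F → no match

E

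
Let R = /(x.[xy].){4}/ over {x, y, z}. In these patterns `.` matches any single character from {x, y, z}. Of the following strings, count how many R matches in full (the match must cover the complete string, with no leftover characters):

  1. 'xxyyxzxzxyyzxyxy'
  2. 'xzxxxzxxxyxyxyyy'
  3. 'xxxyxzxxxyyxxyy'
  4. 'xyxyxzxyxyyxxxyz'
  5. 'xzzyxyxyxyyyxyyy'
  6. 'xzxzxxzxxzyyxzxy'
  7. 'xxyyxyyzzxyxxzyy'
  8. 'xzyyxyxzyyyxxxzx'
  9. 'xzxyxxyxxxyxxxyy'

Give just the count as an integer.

1 → match
2 → match
3 → no match
4 → match
5 → no match
6 → no match
7 → no match
8 → no match
9 → match
Total matched: 4

4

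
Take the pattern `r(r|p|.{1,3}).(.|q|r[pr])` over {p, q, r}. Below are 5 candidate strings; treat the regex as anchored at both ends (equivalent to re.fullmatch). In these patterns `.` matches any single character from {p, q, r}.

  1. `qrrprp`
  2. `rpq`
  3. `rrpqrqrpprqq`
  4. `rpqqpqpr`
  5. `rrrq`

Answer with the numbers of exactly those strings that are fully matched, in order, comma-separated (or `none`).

5

1 → no match — must start with `r`
2 → no match
3 → no match
4 → no match
5 → match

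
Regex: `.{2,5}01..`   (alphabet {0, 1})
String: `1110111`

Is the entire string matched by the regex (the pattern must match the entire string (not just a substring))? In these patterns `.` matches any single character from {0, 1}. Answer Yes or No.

Yes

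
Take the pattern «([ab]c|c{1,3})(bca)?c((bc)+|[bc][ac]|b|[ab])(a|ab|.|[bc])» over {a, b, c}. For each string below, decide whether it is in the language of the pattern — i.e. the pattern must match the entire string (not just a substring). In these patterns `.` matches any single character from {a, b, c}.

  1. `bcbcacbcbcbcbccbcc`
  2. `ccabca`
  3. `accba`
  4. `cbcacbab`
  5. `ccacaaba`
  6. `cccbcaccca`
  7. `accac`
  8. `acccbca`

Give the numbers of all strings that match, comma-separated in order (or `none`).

3, 4, 6, 7

1 → no match
2 → no match
3 → match
4 → match
5 → no match
6 → match
7 → match
8 → no match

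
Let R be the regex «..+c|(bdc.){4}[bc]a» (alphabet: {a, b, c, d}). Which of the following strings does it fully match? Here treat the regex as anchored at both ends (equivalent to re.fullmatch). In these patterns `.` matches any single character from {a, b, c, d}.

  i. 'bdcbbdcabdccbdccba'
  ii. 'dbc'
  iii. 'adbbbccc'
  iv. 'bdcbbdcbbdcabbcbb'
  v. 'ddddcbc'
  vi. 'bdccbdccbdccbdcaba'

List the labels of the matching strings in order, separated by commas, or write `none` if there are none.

i, ii, iii, v, vi

i → match
ii → match
iii → match
iv → no match
v → match
vi → match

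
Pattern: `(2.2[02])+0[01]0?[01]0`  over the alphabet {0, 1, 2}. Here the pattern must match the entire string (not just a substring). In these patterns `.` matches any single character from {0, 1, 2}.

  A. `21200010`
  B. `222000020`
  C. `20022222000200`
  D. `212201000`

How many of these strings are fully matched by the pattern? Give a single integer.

2

A → match
B → no match
C → no match
D → match
Total matched: 2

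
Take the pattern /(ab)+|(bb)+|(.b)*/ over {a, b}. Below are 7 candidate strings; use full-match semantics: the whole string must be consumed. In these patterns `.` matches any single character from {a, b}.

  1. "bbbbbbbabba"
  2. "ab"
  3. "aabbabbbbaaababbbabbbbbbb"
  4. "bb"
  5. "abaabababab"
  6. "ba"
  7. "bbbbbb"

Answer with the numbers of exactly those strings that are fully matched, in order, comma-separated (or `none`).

1. "bbbbbbbabba" → no match
2. "ab" → match
3 → no match
4. "bb" → match
5. "abaabababab" → no match
6. "ba" → no match
7. "bbbbbb" → match

2, 4, 7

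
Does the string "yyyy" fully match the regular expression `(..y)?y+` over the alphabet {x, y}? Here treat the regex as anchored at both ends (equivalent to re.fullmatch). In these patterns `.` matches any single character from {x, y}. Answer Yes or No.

Yes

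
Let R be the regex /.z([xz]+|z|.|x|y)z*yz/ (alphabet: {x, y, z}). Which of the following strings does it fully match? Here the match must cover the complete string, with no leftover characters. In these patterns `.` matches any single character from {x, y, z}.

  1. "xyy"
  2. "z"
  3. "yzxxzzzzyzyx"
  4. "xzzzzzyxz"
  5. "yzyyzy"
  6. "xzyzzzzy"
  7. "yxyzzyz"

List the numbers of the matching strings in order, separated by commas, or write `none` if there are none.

none

1 → no match — must end with "yz"
2 → no match — must end with "yz"
3 → no match — must end with "yz"
4 → no match — must end with "yz"
5 → no match — must end with "yz"
6 → no match — must end with "yz"
7 → no match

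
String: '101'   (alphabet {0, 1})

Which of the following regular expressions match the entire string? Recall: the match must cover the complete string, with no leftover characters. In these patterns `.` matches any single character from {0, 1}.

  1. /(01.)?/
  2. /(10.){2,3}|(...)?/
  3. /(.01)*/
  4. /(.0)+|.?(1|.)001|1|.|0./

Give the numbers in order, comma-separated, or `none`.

2, 3

1 → no match
2 → match
3 → match
4 → no match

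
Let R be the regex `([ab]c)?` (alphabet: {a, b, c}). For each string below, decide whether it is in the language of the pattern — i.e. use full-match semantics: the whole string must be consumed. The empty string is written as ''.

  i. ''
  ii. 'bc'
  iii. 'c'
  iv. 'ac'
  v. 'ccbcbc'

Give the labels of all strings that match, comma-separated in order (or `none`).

i. '' → match
ii. 'bc' → match
iii. 'c' → no match
iv. 'ac' → match
v. 'ccbcbc' → no match

i, ii, iv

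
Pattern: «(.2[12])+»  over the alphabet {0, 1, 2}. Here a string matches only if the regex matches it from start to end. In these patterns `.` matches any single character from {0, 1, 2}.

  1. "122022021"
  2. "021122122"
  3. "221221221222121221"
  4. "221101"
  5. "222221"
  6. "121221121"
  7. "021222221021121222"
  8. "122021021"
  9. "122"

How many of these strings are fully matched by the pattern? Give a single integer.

8

1 → match
2 → match
3 → match
4 → no match
5 → match
6 → match
7 → match
8 → match
9 → match
Total matched: 8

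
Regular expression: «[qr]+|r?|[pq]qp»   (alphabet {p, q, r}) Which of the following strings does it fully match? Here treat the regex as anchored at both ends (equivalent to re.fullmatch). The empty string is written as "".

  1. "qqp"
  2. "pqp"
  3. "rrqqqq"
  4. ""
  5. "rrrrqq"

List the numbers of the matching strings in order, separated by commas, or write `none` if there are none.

1. "qqp" → match
2. "pqp" → match
3. "rrqqqq" → match
4. "" → match
5. "rrrrqq" → match

1, 2, 3, 4, 5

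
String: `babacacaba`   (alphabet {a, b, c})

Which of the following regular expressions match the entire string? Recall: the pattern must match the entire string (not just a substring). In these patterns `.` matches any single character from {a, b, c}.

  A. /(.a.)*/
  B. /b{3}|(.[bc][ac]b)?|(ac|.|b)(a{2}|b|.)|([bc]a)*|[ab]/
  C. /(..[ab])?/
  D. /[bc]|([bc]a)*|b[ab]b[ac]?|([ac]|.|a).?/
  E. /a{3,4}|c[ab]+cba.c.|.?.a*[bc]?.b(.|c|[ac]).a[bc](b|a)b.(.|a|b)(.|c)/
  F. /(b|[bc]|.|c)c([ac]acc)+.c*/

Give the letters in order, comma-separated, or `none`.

A → no match
B → match
C → no match
D → match
E → no match
F → no match

B, D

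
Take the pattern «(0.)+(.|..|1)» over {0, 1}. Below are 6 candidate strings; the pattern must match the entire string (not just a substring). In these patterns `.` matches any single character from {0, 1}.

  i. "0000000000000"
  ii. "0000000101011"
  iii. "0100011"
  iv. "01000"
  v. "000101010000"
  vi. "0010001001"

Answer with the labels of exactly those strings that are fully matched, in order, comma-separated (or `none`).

i, ii, iii, iv, v

i → match
ii → match
iii → match
iv → match
v → match
vi → no match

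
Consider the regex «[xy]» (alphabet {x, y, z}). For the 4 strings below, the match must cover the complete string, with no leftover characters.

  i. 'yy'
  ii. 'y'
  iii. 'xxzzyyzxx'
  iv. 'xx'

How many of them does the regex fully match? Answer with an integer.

i → no match
ii → match
iii → no match
iv → no match
Total matched: 1

1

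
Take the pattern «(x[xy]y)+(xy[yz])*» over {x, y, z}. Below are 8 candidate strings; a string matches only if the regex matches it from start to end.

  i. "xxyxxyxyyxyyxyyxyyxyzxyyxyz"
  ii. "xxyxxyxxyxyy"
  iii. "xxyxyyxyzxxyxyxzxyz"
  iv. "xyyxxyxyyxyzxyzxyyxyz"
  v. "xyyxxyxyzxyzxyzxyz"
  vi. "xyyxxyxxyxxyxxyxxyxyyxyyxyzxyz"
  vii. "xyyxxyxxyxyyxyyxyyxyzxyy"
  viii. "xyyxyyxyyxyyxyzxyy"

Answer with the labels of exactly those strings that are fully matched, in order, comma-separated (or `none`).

i, ii, iv, v, vi, vii, viii

i → match
ii → match
iii → no match
iv → match
v → match
vi → match
vii → match
viii → match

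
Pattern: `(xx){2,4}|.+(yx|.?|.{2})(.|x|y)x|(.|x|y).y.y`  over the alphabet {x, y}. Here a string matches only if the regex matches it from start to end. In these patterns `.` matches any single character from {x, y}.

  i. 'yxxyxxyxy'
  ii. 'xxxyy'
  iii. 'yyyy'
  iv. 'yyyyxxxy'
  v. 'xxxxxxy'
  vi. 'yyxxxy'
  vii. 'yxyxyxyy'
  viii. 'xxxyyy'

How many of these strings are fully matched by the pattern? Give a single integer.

0

i. 'yxxyxxyxy' → no match
ii. 'xxxyy' → no match
iii. 'yyyy' → no match
iv. 'yyyyxxxy' → no match
v. 'xxxxxxy' → no match
vi. 'yyxxxy' → no match
vii. 'yxyxyxyy' → no match
viii. 'xxxyyy' → no match
Total matched: 0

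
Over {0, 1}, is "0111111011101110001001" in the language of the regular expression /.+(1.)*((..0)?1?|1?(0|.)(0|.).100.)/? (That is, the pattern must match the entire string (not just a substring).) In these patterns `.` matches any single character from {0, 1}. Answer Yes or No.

Yes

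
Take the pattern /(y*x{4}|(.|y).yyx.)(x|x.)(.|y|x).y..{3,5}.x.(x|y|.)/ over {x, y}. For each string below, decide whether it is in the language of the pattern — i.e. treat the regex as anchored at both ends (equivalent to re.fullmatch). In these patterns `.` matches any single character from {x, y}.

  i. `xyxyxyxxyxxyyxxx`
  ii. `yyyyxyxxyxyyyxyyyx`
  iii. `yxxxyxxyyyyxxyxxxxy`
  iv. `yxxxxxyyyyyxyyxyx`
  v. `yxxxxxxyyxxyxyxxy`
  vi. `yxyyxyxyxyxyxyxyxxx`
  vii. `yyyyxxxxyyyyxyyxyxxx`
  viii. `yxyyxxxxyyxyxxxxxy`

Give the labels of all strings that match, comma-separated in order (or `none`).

iv, v, vi, vii, viii

i → no match
ii → no match
iii → no match
iv → match
v → match
vi → match
vii → match
viii → match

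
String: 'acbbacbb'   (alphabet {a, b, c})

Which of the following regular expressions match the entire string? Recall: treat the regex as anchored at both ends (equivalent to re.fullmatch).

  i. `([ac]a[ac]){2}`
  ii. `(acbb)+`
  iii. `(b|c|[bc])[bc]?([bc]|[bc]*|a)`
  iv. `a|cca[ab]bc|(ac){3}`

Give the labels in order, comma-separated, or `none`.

i → no match
ii → match
iii → no match
iv → no match

ii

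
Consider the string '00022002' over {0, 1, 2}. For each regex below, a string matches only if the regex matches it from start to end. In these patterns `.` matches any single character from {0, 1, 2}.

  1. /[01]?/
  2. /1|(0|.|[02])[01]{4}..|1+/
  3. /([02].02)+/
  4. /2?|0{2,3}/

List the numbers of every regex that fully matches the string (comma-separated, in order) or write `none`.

3

1 → no match
2 → no match
3 → match
4 → no match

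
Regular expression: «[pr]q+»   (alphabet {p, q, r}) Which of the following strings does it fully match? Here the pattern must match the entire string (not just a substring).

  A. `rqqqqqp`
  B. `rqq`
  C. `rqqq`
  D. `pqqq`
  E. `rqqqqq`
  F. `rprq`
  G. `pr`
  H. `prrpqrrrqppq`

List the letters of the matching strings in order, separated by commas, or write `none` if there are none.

B, C, D, E

A. `rqqqqqp` → no match — must end with `q`
B. `rqq` → match
C. `rqqq` → match
D. `pqqq` → match
E. `rqqqqq` → match
F. `rprq` → no match
G. `pr` → no match — must end with `q`
H. `prrpqrrrqppq` → no match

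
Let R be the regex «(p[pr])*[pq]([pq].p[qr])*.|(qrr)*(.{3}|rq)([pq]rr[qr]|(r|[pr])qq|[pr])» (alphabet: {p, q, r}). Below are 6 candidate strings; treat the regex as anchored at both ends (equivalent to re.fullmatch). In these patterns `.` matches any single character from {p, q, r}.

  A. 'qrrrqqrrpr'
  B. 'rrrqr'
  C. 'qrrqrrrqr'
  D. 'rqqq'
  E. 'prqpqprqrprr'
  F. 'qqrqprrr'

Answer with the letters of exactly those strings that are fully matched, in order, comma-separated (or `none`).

A → no match
B → no match
C → match
D → no match
E → match
F → no match

C, E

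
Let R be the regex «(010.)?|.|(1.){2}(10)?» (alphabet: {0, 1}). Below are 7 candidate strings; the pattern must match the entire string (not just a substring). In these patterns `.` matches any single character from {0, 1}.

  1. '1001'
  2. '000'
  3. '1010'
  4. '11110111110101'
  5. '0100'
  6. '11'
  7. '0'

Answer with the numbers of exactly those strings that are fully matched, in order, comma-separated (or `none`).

3, 5, 7

1. '1001' → no match
2. '000' → no match
3. '1010' → match
4 → no match
5. '0100' → match
6. '11' → no match
7. '0' → match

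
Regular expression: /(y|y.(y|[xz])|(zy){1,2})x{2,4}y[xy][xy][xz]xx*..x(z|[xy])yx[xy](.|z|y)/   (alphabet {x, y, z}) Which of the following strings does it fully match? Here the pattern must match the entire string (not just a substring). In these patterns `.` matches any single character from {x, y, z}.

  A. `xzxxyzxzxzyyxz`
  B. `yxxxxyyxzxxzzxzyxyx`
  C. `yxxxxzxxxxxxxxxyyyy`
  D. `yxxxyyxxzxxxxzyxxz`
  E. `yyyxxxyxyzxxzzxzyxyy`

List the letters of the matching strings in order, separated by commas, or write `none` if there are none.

B, E

A → no match
B → match
C → no match
D → no match
E → match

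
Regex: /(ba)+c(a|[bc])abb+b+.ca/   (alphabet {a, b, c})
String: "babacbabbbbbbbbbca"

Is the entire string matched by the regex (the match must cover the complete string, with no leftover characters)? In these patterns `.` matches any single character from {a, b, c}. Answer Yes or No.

Yes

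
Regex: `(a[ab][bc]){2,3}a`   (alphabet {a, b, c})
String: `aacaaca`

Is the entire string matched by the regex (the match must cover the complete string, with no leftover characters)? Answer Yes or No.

Yes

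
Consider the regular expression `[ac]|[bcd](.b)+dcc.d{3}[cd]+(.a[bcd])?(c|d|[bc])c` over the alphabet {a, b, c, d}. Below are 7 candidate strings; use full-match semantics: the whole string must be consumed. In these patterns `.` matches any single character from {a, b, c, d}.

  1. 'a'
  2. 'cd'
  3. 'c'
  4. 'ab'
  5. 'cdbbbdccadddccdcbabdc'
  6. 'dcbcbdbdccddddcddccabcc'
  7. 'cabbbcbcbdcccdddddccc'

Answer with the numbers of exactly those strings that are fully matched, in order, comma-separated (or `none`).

1, 3, 5, 6, 7

1. 'a' → match
2. 'cd' → no match
3. 'c' → match
4. 'ab' → no match
5 → match
6 → match
7 → match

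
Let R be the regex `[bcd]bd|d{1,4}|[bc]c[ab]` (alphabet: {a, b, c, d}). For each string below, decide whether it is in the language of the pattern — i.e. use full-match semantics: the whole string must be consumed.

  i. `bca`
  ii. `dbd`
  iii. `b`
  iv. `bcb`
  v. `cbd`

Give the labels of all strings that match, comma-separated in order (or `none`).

i → match
ii → match
iii → no match
iv → match
v → match

i, ii, iv, v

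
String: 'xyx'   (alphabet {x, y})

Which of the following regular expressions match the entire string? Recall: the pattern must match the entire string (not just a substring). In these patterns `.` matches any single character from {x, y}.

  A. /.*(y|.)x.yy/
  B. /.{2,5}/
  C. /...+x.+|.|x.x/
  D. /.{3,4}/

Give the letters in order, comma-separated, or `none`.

A → no match — must end with 'yy'
B → match
C → match
D → match

B, C, D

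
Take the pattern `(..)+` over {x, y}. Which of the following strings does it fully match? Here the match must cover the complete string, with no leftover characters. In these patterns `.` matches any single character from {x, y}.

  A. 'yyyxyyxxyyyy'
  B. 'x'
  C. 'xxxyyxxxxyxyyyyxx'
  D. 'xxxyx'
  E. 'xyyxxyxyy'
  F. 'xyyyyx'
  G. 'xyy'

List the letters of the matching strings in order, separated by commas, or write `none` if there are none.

A. 'yyyxyyxxyyyy' → match
B. 'x' → no match
C → no match
D. 'xxxyx' → no match
E. 'xyyxxyxyy' → no match
F. 'xyyyyx' → match
G. 'xyy' → no match

A, F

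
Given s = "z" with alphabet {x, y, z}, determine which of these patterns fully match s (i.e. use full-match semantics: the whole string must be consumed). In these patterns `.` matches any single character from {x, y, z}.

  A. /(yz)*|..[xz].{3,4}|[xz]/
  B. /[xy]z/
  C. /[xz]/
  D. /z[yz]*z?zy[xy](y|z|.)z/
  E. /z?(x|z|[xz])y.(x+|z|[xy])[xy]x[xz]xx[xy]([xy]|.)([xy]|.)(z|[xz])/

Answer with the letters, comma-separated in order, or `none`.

A, C

A → match
B → no match
C → match
D → no match
E → no match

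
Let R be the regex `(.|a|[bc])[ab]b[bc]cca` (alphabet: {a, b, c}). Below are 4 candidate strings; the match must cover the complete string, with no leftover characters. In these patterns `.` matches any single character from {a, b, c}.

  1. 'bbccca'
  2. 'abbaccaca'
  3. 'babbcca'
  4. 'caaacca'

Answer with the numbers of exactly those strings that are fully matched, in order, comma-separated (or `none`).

1 → no match
2 → no match — must end with 'cca'
3 → match
4 → no match

3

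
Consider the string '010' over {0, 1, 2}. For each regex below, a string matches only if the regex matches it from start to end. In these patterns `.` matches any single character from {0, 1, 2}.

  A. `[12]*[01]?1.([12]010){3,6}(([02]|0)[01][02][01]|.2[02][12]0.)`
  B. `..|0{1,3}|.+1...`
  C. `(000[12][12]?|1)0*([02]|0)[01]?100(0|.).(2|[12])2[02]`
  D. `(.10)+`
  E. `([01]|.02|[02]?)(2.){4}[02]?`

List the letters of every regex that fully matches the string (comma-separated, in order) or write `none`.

A → no match
B → no match
C → no match
D → match
E → no match

D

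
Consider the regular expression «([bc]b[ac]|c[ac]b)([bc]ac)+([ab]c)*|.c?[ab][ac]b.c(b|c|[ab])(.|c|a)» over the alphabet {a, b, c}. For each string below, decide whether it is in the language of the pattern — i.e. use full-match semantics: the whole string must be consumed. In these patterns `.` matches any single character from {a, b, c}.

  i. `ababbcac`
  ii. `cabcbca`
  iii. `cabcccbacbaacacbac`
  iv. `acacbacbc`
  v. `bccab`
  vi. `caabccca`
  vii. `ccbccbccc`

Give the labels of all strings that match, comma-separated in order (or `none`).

i → match
ii → no match
iii → no match
iv → match
v → no match
vi → match
vii → no match

i, iv, vi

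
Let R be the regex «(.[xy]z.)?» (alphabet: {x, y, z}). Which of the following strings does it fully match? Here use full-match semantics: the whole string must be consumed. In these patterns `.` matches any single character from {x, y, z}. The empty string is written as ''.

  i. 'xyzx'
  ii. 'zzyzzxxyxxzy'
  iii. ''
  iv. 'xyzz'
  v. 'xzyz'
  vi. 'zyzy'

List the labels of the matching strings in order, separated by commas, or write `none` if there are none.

i, iii, iv, vi

i → match
ii → no match
iii → match
iv → match
v → no match
vi → match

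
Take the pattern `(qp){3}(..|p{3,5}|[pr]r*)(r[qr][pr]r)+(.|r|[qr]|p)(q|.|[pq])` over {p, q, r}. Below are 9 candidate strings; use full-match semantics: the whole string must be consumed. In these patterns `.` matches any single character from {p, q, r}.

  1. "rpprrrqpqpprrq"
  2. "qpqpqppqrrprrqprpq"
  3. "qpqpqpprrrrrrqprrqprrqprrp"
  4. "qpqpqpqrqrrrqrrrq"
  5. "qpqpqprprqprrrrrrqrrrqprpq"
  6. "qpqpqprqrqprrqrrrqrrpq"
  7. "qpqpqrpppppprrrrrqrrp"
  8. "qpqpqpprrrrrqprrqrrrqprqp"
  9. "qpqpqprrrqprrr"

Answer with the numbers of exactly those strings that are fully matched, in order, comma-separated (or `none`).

2, 3, 5, 6, 8, 9

1 → no match — must start with "qp"
2 → match
3 → match
4 → no match
5 → match
6 → match
7 → no match
8 → match
9 → match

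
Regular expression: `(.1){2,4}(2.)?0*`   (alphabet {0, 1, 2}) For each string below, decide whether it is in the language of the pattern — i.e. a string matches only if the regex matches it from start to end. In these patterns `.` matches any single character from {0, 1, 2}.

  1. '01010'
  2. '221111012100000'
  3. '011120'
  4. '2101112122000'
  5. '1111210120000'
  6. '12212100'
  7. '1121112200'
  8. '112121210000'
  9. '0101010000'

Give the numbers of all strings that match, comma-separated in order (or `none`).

1 → match
2 → no match
3 → match
4 → match
5 → match
6 → no match
7 → match
8 → match
9 → match

1, 3, 4, 5, 7, 8, 9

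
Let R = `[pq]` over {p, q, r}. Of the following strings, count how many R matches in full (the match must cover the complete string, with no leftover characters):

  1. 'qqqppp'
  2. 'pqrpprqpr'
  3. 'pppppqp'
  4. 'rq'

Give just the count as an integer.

0

1. 'qqqppp' → no match
2. 'pqrpprqpr' → no match
3. 'pppppqp' → no match
4. 'rq' → no match
Total matched: 0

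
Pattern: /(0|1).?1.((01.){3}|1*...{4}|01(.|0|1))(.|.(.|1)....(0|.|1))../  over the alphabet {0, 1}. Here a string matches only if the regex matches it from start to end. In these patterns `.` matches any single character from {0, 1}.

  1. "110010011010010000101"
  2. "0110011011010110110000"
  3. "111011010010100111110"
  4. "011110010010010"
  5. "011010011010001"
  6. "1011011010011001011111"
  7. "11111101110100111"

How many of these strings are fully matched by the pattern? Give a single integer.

1 → match
2 → match
3 → match
4 → no match
5 → match
6 → match
7 → no match
Total matched: 5

5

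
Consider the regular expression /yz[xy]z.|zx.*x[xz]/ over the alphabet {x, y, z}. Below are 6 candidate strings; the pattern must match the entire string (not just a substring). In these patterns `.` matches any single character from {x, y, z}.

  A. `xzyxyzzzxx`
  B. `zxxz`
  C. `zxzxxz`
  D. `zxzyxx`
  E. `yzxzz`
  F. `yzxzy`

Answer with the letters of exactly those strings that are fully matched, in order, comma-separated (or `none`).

B, C, D, E, F

A. `xzyxyzzzxx` → no match
B. `zxxz` → match
C. `zxzxxz` → match
D. `zxzyxx` → match
E. `yzxzz` → match
F. `yzxzy` → match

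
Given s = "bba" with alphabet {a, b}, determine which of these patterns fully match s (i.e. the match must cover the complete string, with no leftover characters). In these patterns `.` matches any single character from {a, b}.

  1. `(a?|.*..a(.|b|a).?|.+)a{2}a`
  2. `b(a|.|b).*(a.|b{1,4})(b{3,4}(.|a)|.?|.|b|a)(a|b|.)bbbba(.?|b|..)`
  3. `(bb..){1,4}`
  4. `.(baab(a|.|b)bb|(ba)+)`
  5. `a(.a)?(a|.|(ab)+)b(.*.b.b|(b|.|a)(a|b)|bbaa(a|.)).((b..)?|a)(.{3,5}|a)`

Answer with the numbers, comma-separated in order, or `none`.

4

1 → no match — must end with "aa"
2 → no match
3 → no match
4 → match
5 → no match — must start with "a"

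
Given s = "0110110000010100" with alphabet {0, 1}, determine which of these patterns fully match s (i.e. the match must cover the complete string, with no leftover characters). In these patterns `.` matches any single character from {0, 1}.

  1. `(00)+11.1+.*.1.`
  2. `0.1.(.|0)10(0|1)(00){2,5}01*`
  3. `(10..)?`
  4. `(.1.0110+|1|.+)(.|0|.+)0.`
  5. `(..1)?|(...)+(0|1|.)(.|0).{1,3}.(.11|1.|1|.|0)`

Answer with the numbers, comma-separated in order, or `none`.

4, 5

1 → no match — must start with "00"
2 → no match
3 → no match
4 → match
5 → match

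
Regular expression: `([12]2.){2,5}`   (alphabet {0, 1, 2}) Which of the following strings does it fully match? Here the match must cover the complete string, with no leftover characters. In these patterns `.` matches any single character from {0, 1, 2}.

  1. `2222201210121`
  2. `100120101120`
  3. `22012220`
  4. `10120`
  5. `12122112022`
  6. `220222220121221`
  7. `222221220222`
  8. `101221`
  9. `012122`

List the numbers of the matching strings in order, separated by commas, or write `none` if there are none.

1 → no match
2 → no match
3 → no match
4 → no match
5 → no match
6 → match
7 → match
8 → no match
9 → no match

6, 7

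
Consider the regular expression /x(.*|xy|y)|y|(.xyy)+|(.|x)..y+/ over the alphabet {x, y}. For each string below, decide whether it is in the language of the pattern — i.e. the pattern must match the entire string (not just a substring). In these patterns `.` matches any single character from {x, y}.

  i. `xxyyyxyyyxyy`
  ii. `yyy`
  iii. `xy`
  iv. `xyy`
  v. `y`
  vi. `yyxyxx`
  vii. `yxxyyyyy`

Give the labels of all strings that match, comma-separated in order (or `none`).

i → match
ii → no match
iii → match
iv → match
v → match
vi → no match
vii → match

i, iii, iv, v, vii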